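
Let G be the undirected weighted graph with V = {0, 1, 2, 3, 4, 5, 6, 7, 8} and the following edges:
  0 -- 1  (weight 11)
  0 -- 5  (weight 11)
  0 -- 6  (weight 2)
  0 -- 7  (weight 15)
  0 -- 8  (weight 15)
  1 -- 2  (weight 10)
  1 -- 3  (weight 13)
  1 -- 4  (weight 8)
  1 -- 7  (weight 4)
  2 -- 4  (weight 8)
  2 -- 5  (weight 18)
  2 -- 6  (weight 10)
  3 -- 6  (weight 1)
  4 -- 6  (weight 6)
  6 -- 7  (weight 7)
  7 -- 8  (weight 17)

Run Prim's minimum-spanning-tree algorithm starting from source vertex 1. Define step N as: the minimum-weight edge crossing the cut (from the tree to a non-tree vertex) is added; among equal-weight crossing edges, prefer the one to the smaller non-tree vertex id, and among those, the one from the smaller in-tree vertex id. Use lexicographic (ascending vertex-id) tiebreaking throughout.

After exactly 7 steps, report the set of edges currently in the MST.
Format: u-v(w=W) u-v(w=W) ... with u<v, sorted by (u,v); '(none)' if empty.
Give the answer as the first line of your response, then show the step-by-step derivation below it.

0-5(w=11) 0-6(w=2) 1-7(w=4) 2-4(w=8) 3-6(w=1) 4-6(w=6) 6-7(w=7)

step 1: add edge 1-7 (w=4); MST = {1-7(w=4)}
step 2: add edge 6-7 (w=7); MST = {1-7(w=4) 6-7(w=7)}
step 3: add edge 3-6 (w=1); MST = {1-7(w=4) 3-6(w=1) 6-7(w=7)}
step 4: add edge 0-6 (w=2); MST = {0-6(w=2) 1-7(w=4) 3-6(w=1) 6-7(w=7)}
step 5: add edge 4-6 (w=6); MST = {0-6(w=2) 1-7(w=4) 3-6(w=1) 4-6(w=6) 6-7(w=7)}
step 6: add edge 2-4 (w=8); MST = {0-6(w=2) 1-7(w=4) 2-4(w=8) 3-6(w=1) 4-6(w=6) 6-7(w=7)}
step 7: add edge 0-5 (w=11); MST = {0-5(w=11) 0-6(w=2) 1-7(w=4) 2-4(w=8) 3-6(w=1) 4-6(w=6) 6-7(w=7)}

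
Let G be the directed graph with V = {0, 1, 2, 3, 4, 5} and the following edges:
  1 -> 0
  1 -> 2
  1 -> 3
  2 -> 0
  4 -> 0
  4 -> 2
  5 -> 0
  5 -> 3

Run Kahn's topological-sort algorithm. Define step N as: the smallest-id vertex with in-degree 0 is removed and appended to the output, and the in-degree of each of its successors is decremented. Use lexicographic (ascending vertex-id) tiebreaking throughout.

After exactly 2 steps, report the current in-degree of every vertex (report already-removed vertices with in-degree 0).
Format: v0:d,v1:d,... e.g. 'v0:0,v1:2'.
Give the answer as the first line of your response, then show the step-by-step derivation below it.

v0:2,v1:0,v2:0,v3:1,v4:0,v5:0

step 1: output 1; order=[1]; indeg=(3,0,1,1,0,0)
step 2: output 4; order=[1,4]; indeg=(2,0,0,1,0,0)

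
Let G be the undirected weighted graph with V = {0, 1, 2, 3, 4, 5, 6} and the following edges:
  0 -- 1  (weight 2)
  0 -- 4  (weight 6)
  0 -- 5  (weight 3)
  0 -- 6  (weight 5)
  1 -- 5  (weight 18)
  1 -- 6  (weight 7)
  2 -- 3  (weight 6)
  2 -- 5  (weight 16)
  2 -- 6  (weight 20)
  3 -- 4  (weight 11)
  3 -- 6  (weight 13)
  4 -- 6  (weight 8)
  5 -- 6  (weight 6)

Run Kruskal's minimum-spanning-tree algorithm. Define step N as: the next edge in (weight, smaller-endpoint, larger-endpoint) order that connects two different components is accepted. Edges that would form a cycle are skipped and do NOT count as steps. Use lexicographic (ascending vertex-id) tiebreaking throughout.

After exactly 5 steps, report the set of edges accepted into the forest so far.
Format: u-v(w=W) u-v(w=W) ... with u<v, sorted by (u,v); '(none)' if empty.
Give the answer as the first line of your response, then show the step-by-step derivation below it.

0-1(w=2) 0-4(w=6) 0-5(w=3) 0-6(w=5) 2-3(w=6)

step 1: add edge 0-1 (w=2); MST = {0-1(w=2)}
step 2: add edge 0-5 (w=3); MST = {0-1(w=2) 0-5(w=3)}
step 3: add edge 0-6 (w=5); MST = {0-1(w=2) 0-5(w=3) 0-6(w=5)}
step 4: add edge 0-4 (w=6); MST = {0-1(w=2) 0-4(w=6) 0-5(w=3) 0-6(w=5)}
step 5: add edge 2-3 (w=6); MST = {0-1(w=2) 0-4(w=6) 0-5(w=3) 0-6(w=5) 2-3(w=6)}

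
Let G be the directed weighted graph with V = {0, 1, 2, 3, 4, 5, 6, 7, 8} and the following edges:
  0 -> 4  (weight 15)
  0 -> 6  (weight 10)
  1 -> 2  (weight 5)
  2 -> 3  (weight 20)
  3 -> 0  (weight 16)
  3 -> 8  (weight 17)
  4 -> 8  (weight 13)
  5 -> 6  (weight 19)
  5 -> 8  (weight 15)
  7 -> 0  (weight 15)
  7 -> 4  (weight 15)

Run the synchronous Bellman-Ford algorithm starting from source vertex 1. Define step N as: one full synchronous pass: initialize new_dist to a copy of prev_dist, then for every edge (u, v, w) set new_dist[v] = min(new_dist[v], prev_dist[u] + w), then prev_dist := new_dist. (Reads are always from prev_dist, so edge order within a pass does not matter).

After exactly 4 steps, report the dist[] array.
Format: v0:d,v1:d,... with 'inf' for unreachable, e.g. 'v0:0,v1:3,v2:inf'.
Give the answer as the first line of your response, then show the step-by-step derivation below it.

v0:41,v1:0,v2:5,v3:25,v4:56,v5:inf,v6:51,v7:inf,v8:42

step 1: dist = v0:inf,v1:0,v2:5,v3:inf,v4:inf,v5:inf,v6:inf,v7:inf,v8:inf
step 2: dist = v0:inf,v1:0,v2:5,v3:25,v4:inf,v5:inf,v6:inf,v7:inf,v8:inf
step 3: dist = v0:41,v1:0,v2:5,v3:25,v4:inf,v5:inf,v6:inf,v7:inf,v8:42
step 4: dist = v0:41,v1:0,v2:5,v3:25,v4:56,v5:inf,v6:51,v7:inf,v8:42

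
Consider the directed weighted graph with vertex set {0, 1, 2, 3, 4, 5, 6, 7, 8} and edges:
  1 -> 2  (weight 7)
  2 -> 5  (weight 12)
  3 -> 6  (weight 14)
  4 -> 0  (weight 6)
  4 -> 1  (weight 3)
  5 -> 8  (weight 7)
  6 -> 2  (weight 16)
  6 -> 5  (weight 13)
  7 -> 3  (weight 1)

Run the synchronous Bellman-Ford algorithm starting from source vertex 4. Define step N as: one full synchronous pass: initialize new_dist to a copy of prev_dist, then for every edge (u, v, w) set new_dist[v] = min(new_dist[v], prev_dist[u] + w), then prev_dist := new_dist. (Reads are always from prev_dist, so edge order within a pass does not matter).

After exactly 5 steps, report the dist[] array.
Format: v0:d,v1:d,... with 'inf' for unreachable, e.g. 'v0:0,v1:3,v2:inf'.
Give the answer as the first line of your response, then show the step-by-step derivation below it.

v0:6,v1:3,v2:10,v3:inf,v4:0,v5:22,v6:inf,v7:inf,v8:29

step 1: dist = v0:6,v1:3,v2:inf,v3:inf,v4:0,v5:inf,v6:inf,v7:inf,v8:inf
step 2: dist = v0:6,v1:3,v2:10,v3:inf,v4:0,v5:inf,v6:inf,v7:inf,v8:inf
step 3: dist = v0:6,v1:3,v2:10,v3:inf,v4:0,v5:22,v6:inf,v7:inf,v8:inf
step 4: dist = v0:6,v1:3,v2:10,v3:inf,v4:0,v5:22,v6:inf,v7:inf,v8:29
step 5: dist = v0:6,v1:3,v2:10,v3:inf,v4:0,v5:22,v6:inf,v7:inf,v8:29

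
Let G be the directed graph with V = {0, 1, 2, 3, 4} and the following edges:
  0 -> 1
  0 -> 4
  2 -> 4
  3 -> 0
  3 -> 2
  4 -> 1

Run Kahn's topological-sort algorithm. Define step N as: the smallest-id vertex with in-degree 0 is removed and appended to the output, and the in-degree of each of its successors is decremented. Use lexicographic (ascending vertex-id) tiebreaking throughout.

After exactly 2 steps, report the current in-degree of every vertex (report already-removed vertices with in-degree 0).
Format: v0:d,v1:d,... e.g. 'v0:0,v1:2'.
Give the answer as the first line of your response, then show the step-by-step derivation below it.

v0:0,v1:1,v2:0,v3:0,v4:1

step 1: output 3; order=[3]; indeg=(0,2,0,0,2)
step 2: output 0; order=[3,0]; indeg=(0,1,0,0,1)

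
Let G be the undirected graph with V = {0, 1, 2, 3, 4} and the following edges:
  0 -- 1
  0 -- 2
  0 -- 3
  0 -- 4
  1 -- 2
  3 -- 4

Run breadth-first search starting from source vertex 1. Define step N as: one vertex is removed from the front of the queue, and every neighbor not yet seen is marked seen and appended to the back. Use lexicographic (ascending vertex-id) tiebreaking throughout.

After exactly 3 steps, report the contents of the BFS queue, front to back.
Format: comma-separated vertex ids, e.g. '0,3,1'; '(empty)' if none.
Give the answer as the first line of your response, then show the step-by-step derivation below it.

3,4

step 1: dequeue 1; queue=[0,2]; order=1
step 2: dequeue 0; queue=[2,3,4]; order=1,0
step 3: dequeue 2; queue=[3,4]; order=1,0,2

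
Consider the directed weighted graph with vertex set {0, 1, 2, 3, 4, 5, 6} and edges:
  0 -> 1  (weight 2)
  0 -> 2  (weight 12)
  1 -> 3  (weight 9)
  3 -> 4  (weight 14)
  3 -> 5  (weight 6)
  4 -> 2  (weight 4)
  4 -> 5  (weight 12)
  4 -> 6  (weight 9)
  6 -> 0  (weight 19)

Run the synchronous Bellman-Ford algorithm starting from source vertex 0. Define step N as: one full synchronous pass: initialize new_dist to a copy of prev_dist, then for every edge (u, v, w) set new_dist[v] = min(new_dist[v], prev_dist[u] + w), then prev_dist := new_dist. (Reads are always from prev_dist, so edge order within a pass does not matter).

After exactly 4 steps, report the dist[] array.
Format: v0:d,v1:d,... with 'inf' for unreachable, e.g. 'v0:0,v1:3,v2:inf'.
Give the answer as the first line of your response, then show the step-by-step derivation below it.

v0:0,v1:2,v2:12,v3:11,v4:25,v5:17,v6:34

step 1: dist = v0:0,v1:2,v2:12,v3:inf,v4:inf,v5:inf,v6:inf
step 2: dist = v0:0,v1:2,v2:12,v3:11,v4:inf,v5:inf,v6:inf
step 3: dist = v0:0,v1:2,v2:12,v3:11,v4:25,v5:17,v6:inf
step 4: dist = v0:0,v1:2,v2:12,v3:11,v4:25,v5:17,v6:34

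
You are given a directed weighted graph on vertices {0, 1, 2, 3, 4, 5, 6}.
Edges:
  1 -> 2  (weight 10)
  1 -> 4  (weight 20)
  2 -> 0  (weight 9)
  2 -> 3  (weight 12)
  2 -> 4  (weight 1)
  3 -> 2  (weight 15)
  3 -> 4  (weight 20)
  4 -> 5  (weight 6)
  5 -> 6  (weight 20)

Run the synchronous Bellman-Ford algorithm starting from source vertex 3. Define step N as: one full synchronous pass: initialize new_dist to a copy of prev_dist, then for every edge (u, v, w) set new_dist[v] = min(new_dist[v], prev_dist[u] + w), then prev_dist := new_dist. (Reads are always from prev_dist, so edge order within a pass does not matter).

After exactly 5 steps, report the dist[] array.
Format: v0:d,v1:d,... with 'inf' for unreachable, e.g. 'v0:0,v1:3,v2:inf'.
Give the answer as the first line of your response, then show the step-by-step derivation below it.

v0:24,v1:inf,v2:15,v3:0,v4:16,v5:22,v6:42

step 1: dist = v0:inf,v1:inf,v2:15,v3:0,v4:20,v5:inf,v6:inf
step 2: dist = v0:24,v1:inf,v2:15,v3:0,v4:16,v5:26,v6:inf
step 3: dist = v0:24,v1:inf,v2:15,v3:0,v4:16,v5:22,v6:46
step 4: dist = v0:24,v1:inf,v2:15,v3:0,v4:16,v5:22,v6:42
step 5: dist = v0:24,v1:inf,v2:15,v3:0,v4:16,v5:22,v6:42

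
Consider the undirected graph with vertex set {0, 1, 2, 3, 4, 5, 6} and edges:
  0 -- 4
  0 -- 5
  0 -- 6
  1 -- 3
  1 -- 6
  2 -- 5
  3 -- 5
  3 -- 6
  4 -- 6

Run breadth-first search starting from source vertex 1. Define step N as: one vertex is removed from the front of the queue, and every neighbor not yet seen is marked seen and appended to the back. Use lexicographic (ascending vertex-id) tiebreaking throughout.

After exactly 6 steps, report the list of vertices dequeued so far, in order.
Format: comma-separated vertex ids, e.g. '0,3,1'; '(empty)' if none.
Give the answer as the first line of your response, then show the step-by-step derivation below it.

1,3,6,5,0,4

step 1: dequeue 1; queue=[3,6]; order=1
step 2: dequeue 3; queue=[6,5]; order=1,3
step 3: dequeue 6; queue=[5,0,4]; order=1,3,6
step 4: dequeue 5; queue=[0,4,2]; order=1,3,6,5
step 5: dequeue 0; queue=[4,2]; order=1,3,6,5,0
step 6: dequeue 4; queue=[2]; order=1,3,6,5,0,4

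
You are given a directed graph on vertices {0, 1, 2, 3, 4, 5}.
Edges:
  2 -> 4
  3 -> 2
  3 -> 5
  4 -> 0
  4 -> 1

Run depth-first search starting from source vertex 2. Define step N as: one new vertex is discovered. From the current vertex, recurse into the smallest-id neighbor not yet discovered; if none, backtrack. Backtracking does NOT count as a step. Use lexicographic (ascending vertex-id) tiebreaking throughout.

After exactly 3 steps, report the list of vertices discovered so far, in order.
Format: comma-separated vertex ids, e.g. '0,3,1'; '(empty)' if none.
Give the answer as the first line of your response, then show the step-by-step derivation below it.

2,4,0

step 1: discover 2; path=2; order=2
step 2: discover 4; path=2>4; order=2,4
step 3: discover 0; path=2>4>0; order=2,4,0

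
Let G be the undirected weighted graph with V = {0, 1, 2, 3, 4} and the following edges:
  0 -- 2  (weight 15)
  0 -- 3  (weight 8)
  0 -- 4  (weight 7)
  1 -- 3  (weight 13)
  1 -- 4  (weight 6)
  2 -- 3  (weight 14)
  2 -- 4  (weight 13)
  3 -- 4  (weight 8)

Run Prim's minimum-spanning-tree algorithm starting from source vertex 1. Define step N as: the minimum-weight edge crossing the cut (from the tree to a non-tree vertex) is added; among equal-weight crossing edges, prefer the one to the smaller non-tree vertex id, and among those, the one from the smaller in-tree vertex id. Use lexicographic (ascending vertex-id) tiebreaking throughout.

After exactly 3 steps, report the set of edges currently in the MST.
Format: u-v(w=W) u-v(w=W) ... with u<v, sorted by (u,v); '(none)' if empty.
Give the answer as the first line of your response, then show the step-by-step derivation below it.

0-3(w=8) 0-4(w=7) 1-4(w=6)

step 1: add edge 1-4 (w=6); MST = {1-4(w=6)}
step 2: add edge 0-4 (w=7); MST = {0-4(w=7) 1-4(w=6)}
step 3: add edge 0-3 (w=8); MST = {0-3(w=8) 0-4(w=7) 1-4(w=6)}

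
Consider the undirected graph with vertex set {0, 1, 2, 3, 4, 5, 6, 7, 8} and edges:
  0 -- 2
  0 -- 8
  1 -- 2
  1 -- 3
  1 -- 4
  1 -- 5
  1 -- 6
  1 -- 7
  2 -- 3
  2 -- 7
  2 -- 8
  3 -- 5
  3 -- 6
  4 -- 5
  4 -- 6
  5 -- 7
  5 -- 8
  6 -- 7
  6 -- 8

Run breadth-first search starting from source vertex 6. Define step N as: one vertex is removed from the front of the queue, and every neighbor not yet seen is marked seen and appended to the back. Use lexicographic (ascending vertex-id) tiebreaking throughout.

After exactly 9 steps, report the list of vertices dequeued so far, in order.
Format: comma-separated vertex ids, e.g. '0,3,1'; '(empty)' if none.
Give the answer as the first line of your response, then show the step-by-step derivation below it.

6,1,3,4,7,8,2,5,0

step 1: dequeue 6; queue=[1,3,4,7,8]; order=6
step 2: dequeue 1; queue=[3,4,7,8,2,5]; order=6,1
step 3: dequeue 3; queue=[4,7,8,2,5]; order=6,1,3
step 4: dequeue 4; queue=[7,8,2,5]; order=6,1,3,4
step 5: dequeue 7; queue=[8,2,5]; order=6,1,3,4,7
step 6: dequeue 8; queue=[2,5,0]; order=6,1,3,4,7,8
step 7: dequeue 2; queue=[5,0]; order=6,1,3,4,7,8,2
step 8: dequeue 5; queue=[0]; order=6,1,3,4,7,8,2,5
step 9: dequeue 0; queue=[(empty)]; order=6,1,3,4,7,8,2,5,0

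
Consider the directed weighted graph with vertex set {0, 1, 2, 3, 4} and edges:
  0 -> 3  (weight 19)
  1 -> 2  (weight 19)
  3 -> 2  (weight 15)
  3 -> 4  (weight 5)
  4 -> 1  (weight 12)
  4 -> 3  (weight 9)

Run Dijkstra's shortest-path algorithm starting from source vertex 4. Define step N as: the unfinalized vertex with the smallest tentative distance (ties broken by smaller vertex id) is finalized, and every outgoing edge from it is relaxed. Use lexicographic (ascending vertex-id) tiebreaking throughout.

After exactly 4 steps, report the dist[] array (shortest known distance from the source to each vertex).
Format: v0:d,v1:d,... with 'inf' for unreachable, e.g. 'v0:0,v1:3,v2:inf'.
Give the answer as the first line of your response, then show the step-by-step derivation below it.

v0:inf,v1:12,v2:24,v3:9,v4:0

step 1: dist = v0:inf,v1:12,v2:inf,v3:9,v4:0
step 2: dist = v0:inf,v1:12,v2:24,v3:9,v4:0
step 3: dist = v0:inf,v1:12,v2:24,v3:9,v4:0
step 4: dist = v0:inf,v1:12,v2:24,v3:9,v4:0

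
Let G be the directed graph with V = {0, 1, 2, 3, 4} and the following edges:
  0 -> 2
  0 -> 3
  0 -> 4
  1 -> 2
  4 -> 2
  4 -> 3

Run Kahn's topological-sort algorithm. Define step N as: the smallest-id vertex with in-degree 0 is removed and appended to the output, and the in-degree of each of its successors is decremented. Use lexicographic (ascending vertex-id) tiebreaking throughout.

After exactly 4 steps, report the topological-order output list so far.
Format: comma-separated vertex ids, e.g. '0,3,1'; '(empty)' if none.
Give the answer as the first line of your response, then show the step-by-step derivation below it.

0,1,4,2

step 1: output 0; order=[0]; indeg=(0,0,2,1,0)
step 2: output 1; order=[0,1]; indeg=(0,0,1,1,0)
step 3: output 4; order=[0,1,4]; indeg=(0,0,0,0,0)
step 4: output 2; order=[0,1,4,2]; indeg=(0,0,0,0,0)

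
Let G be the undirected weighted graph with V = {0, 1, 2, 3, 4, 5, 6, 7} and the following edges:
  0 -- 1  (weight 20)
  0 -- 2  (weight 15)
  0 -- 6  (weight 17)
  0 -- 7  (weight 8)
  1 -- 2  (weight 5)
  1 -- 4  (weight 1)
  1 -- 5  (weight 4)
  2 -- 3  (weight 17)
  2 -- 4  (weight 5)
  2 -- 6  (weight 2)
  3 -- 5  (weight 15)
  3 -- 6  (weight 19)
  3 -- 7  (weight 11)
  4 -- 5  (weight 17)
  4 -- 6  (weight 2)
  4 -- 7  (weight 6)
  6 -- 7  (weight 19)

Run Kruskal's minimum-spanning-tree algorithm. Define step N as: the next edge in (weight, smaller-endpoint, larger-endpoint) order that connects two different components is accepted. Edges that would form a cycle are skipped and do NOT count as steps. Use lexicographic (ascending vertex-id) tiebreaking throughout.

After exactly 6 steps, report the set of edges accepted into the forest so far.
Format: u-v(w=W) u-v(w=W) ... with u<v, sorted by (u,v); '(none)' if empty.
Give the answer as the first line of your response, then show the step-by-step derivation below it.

0-7(w=8) 1-4(w=1) 1-5(w=4) 2-6(w=2) 4-6(w=2) 4-7(w=6)

step 1: add edge 1-4 (w=1); MST = {1-4(w=1)}
step 2: add edge 2-6 (w=2); MST = {1-4(w=1) 2-6(w=2)}
step 3: add edge 4-6 (w=2); MST = {1-4(w=1) 2-6(w=2) 4-6(w=2)}
step 4: add edge 1-5 (w=4); MST = {1-4(w=1) 1-5(w=4) 2-6(w=2) 4-6(w=2)}
step 5: add edge 4-7 (w=6); MST = {1-4(w=1) 1-5(w=4) 2-6(w=2) 4-6(w=2) 4-7(w=6)}
step 6: add edge 0-7 (w=8); MST = {0-7(w=8) 1-4(w=1) 1-5(w=4) 2-6(w=2) 4-6(w=2) 4-7(w=6)}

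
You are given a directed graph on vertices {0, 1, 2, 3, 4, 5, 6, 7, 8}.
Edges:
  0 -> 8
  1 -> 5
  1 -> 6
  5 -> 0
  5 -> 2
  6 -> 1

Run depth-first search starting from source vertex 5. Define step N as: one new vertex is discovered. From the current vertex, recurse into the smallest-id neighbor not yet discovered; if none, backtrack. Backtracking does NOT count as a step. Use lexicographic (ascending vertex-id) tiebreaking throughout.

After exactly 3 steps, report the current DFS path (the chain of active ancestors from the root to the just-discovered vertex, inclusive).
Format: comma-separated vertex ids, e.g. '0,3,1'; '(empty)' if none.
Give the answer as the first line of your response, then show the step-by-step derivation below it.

5,0,8

step 1: discover 5; path=5; order=5
step 2: discover 0; path=5>0; order=5,0
step 3: discover 8; path=5>0>8; order=5,0,8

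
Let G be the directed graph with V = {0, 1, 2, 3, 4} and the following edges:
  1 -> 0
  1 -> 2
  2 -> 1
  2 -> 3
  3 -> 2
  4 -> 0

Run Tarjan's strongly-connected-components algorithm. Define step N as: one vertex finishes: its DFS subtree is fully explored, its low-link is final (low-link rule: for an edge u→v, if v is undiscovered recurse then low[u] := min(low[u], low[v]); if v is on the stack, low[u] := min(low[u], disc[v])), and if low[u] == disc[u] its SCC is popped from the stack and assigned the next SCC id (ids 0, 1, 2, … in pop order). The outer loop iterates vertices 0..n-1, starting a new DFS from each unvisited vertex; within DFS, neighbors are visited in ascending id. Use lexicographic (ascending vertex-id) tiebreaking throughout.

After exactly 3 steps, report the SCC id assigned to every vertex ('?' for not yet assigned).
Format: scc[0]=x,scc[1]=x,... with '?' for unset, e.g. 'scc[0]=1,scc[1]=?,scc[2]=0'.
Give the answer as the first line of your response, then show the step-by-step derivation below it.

scc[0]=0,scc[1]=?,scc[2]=?,scc[3]=?,scc[4]=?

step 1: low=(low[0]=0,low[1]=?,low[2]=?,low[3]=?,low[4]=?); scc=(scc[0]=0,scc[1]=?,scc[2]=?,scc[3]=?,scc[4]=?)
step 2: low=(low[0]=0,low[1]=1,low[2]=1,low[3]=2,low[4]=?); scc=(scc[0]=0,scc[1]=?,scc[2]=?,scc[3]=?,scc[4]=?)
step 3: low=(low[0]=0,low[1]=1,low[2]=1,low[3]=2,low[4]=?); scc=(scc[0]=0,scc[1]=?,scc[2]=?,scc[3]=?,scc[4]=?)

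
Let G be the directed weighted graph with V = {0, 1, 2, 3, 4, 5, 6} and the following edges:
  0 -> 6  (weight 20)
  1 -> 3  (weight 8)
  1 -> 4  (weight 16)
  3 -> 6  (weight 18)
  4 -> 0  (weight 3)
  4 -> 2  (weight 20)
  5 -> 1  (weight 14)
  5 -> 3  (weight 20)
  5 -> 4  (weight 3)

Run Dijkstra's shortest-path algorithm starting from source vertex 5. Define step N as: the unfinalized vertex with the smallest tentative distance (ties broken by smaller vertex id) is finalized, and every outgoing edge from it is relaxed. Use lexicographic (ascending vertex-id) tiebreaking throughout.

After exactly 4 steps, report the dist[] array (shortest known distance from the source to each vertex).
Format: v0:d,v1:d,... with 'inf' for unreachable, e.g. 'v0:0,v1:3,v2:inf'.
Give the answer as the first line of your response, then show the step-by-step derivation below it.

v0:6,v1:14,v2:23,v3:20,v4:3,v5:0,v6:26

step 1: dist = v0:inf,v1:14,v2:inf,v3:20,v4:3,v5:0,v6:inf
step 2: dist = v0:6,v1:14,v2:23,v3:20,v4:3,v5:0,v6:inf
step 3: dist = v0:6,v1:14,v2:23,v3:20,v4:3,v5:0,v6:26
step 4: dist = v0:6,v1:14,v2:23,v3:20,v4:3,v5:0,v6:26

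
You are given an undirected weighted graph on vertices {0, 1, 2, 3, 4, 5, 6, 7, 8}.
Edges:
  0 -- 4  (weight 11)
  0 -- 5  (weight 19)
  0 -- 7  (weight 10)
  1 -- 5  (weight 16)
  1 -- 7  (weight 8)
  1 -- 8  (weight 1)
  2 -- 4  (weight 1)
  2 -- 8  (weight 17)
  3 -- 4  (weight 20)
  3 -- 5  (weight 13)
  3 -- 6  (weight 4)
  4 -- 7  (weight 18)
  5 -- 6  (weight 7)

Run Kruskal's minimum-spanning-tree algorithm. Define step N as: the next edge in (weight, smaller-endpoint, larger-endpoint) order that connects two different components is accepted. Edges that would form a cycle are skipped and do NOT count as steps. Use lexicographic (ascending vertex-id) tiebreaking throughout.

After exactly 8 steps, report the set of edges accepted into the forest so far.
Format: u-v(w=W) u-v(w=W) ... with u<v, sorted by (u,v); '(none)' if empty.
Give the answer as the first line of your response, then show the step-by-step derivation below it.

0-4(w=11) 0-7(w=10) 1-5(w=16) 1-7(w=8) 1-8(w=1) 2-4(w=1) 3-6(w=4) 5-6(w=7)

step 1: add edge 1-8 (w=1); MST = {1-8(w=1)}
step 2: add edge 2-4 (w=1); MST = {1-8(w=1) 2-4(w=1)}
step 3: add edge 3-6 (w=4); MST = {1-8(w=1) 2-4(w=1) 3-6(w=4)}
step 4: add edge 5-6 (w=7); MST = {1-8(w=1) 2-4(w=1) 3-6(w=4) 5-6(w=7)}
step 5: add edge 1-7 (w=8); MST = {1-7(w=8) 1-8(w=1) 2-4(w=1) 3-6(w=4) 5-6(w=7)}
step 6: add edge 0-7 (w=10); MST = {0-7(w=10) 1-7(w=8) 1-8(w=1) 2-4(w=1) 3-6(w=4) 5-6(w=7)}
step 7: add edge 0-4 (w=11); MST = {0-4(w=11) 0-7(w=10) 1-7(w=8) 1-8(w=1) 2-4(w=1) 3-6(w=4) 5-6(w=7)}
step 8: add edge 1-5 (w=16); MST = {0-4(w=11) 0-7(w=10) 1-5(w=16) 1-7(w=8) 1-8(w=1) 2-4(w=1) 3-6(w=4) 5-6(w=7)}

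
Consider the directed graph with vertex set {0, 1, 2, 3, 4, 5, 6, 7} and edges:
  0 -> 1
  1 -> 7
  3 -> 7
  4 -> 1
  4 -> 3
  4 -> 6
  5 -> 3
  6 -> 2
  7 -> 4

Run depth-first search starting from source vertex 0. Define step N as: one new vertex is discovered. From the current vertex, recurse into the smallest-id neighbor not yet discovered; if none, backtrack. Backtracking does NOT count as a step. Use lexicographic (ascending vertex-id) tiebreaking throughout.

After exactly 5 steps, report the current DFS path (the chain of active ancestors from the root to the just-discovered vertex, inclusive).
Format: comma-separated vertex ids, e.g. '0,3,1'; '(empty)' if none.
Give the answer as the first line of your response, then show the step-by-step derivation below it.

0,1,7,4,3

step 1: discover 0; path=0; order=0
step 2: discover 1; path=0>1; order=0,1
step 3: discover 7; path=0>1>7; order=0,1,7
step 4: discover 4; path=0>1>7>4; order=0,1,7,4
step 5: discover 3; path=0>1>7>4>3; order=0,1,7,4,3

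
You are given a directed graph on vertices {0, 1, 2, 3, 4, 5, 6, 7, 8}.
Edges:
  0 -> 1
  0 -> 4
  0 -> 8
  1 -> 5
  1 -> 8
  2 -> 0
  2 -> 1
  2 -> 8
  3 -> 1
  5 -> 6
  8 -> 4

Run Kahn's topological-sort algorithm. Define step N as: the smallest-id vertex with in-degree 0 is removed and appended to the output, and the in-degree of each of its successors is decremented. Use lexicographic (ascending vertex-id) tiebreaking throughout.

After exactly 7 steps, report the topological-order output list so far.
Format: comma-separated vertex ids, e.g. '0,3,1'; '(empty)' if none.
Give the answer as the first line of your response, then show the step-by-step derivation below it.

2,0,3,1,5,6,7

step 1: output 2; order=[2]; indeg=(0,2,0,0,2,1,1,0,2)
step 2: output 0; order=[2,0]; indeg=(0,1,0,0,1,1,1,0,1)
step 3: output 3; order=[2,0,3]; indeg=(0,0,0,0,1,1,1,0,1)
step 4: output 1; order=[2,0,3,1]; indeg=(0,0,0,0,1,0,1,0,0)
step 5: output 5; order=[2,0,3,1,5]; indeg=(0,0,0,0,1,0,0,0,0)
step 6: output 6; order=[2,0,3,1,5,6]; indeg=(0,0,0,0,1,0,0,0,0)
step 7: output 7; order=[2,0,3,1,5,6,7]; indeg=(0,0,0,0,1,0,0,0,0)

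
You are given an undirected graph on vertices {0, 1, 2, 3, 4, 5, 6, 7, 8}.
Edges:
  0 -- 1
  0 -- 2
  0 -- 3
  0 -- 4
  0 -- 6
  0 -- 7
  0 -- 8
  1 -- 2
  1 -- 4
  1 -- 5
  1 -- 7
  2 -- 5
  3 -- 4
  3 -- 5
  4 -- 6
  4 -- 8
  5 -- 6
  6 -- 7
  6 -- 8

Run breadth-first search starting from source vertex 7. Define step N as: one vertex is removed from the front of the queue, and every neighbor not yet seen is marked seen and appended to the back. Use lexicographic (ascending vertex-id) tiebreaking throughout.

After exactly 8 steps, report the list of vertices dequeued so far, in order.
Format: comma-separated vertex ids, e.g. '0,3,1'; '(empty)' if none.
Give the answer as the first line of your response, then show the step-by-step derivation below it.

7,0,1,6,2,3,4,8

step 1: dequeue 7; queue=[0,1,6]; order=7
step 2: dequeue 0; queue=[1,6,2,3,4,8]; order=7,0
step 3: dequeue 1; queue=[6,2,3,4,8,5]; order=7,0,1
step 4: dequeue 6; queue=[2,3,4,8,5]; order=7,0,1,6
step 5: dequeue 2; queue=[3,4,8,5]; order=7,0,1,6,2
step 6: dequeue 3; queue=[4,8,5]; order=7,0,1,6,2,3
step 7: dequeue 4; queue=[8,5]; order=7,0,1,6,2,3,4
step 8: dequeue 8; queue=[5]; order=7,0,1,6,2,3,4,8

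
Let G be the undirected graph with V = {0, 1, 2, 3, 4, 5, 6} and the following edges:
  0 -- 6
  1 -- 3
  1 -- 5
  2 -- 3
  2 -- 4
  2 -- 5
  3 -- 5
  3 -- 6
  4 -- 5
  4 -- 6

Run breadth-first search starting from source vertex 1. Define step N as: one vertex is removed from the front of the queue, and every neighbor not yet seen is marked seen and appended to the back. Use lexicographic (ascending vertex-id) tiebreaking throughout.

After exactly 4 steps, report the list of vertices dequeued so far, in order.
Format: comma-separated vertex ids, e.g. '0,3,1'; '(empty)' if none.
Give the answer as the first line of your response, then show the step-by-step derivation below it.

1,3,5,2

step 1: dequeue 1; queue=[3,5]; order=1
step 2: dequeue 3; queue=[5,2,6]; order=1,3
step 3: dequeue 5; queue=[2,6,4]; order=1,3,5
step 4: dequeue 2; queue=[6,4]; order=1,3,5,2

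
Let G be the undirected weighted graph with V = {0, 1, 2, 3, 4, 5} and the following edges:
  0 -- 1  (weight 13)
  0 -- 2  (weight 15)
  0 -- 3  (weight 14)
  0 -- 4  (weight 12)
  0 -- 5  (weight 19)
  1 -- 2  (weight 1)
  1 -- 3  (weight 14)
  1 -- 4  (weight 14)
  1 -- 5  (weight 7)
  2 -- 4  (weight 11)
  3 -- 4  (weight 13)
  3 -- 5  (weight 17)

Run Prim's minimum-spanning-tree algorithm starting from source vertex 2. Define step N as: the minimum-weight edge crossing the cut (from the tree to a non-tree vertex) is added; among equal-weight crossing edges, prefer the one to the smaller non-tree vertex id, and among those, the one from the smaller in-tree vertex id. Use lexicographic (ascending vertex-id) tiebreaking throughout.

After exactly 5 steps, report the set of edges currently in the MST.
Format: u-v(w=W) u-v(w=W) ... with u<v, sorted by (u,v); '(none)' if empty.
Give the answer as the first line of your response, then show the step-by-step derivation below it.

0-4(w=12) 1-2(w=1) 1-5(w=7) 2-4(w=11) 3-4(w=13)

step 1: add edge 1-2 (w=1); MST = {1-2(w=1)}
step 2: add edge 1-5 (w=7); MST = {1-2(w=1) 1-5(w=7)}
step 3: add edge 2-4 (w=11); MST = {1-2(w=1) 1-5(w=7) 2-4(w=11)}
step 4: add edge 0-4 (w=12); MST = {0-4(w=12) 1-2(w=1) 1-5(w=7) 2-4(w=11)}
step 5: add edge 3-4 (w=13); MST = {0-4(w=12) 1-2(w=1) 1-5(w=7) 2-4(w=11) 3-4(w=13)}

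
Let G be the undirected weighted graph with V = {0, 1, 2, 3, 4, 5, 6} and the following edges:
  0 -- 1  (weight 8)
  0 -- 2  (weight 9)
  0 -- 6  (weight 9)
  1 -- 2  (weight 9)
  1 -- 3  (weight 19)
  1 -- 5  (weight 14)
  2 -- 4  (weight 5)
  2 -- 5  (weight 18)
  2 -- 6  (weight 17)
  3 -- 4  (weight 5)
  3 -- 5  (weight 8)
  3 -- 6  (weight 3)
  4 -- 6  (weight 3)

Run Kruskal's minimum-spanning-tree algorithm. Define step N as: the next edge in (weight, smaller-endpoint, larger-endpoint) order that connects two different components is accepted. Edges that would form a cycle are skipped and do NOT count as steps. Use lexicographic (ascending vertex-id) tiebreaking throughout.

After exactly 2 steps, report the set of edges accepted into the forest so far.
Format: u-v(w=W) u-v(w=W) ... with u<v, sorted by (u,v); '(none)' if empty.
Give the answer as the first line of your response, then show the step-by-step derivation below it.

3-6(w=3) 4-6(w=3)

step 1: add edge 3-6 (w=3); MST = {3-6(w=3)}
step 2: add edge 4-6 (w=3); MST = {3-6(w=3) 4-6(w=3)}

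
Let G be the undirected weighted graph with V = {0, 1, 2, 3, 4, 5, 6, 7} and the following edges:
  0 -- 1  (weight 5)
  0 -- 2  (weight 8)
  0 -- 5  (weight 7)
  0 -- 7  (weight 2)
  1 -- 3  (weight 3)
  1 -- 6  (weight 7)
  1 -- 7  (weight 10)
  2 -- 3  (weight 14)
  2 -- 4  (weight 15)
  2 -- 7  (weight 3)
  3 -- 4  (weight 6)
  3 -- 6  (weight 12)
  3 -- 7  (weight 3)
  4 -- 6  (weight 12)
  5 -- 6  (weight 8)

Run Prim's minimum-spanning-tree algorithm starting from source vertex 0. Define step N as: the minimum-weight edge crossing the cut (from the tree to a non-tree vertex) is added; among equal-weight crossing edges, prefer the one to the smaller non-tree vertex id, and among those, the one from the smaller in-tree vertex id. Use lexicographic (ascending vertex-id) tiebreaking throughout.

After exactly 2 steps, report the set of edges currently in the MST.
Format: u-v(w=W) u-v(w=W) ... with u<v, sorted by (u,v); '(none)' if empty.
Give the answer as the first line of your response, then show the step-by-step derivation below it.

0-7(w=2) 2-7(w=3)

step 1: add edge 0-7 (w=2); MST = {0-7(w=2)}
step 2: add edge 2-7 (w=3); MST = {0-7(w=2) 2-7(w=3)}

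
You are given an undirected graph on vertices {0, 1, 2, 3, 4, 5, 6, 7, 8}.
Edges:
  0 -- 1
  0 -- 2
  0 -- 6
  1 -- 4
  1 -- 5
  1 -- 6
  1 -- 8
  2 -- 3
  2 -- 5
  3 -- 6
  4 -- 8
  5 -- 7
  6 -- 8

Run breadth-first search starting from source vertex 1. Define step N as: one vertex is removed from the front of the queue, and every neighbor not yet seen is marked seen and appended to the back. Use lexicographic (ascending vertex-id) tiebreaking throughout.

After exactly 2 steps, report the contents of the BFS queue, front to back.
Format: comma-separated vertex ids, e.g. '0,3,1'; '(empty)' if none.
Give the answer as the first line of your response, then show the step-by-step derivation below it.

4,5,6,8,2

step 1: dequeue 1; queue=[0,4,5,6,8]; order=1
step 2: dequeue 0; queue=[4,5,6,8,2]; order=1,0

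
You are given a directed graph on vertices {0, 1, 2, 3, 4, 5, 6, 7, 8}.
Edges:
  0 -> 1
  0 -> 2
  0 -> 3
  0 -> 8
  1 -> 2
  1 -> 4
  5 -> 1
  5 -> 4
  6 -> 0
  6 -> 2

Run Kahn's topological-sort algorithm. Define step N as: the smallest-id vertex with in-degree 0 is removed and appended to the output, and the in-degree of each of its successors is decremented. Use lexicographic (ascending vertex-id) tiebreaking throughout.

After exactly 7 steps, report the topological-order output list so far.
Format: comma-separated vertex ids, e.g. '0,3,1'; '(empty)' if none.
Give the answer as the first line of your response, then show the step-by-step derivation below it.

5,6,0,1,2,3,4

step 1: output 5; order=[5]; indeg=(1,1,3,1,1,0,0,0,1)
step 2: output 6; order=[5,6]; indeg=(0,1,2,1,1,0,0,0,1)
step 3: output 0; order=[5,6,0]; indeg=(0,0,1,0,1,0,0,0,0)
step 4: output 1; order=[5,6,0,1]; indeg=(0,0,0,0,0,0,0,0,0)
step 5: output 2; order=[5,6,0,1,2]; indeg=(0,0,0,0,0,0,0,0,0)
step 6: output 3; order=[5,6,0,1,2,3]; indeg=(0,0,0,0,0,0,0,0,0)
step 7: output 4; order=[5,6,0,1,2,3,4]; indeg=(0,0,0,0,0,0,0,0,0)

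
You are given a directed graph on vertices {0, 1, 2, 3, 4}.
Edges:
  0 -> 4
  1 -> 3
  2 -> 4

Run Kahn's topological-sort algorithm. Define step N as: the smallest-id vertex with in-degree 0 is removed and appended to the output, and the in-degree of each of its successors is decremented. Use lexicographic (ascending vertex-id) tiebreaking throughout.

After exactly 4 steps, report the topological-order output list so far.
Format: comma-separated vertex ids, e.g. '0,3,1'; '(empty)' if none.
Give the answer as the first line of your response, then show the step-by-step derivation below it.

0,1,2,3

step 1: output 0; order=[0]; indeg=(0,0,0,1,1)
step 2: output 1; order=[0,1]; indeg=(0,0,0,0,1)
step 3: output 2; order=[0,1,2]; indeg=(0,0,0,0,0)
step 4: output 3; order=[0,1,2,3]; indeg=(0,0,0,0,0)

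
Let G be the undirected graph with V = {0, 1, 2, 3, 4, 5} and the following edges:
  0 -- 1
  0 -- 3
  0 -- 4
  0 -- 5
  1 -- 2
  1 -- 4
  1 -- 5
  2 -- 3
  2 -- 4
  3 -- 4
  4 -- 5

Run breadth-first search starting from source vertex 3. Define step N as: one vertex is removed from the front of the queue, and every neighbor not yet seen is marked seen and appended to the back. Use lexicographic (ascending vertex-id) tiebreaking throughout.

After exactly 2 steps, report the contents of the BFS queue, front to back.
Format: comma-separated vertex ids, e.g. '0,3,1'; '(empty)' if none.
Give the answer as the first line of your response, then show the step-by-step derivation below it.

2,4,1,5

step 1: dequeue 3; queue=[0,2,4]; order=3
step 2: dequeue 0; queue=[2,4,1,5]; order=3,0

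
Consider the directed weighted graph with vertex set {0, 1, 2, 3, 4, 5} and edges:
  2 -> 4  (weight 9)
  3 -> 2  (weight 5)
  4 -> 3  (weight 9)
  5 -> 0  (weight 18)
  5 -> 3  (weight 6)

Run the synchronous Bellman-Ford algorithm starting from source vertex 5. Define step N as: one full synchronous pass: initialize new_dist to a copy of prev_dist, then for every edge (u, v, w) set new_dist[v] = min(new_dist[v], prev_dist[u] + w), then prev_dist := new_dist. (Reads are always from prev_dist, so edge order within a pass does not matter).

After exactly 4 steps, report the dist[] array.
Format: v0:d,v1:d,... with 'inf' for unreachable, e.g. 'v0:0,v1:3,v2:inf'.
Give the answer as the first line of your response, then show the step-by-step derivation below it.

v0:18,v1:inf,v2:11,v3:6,v4:20,v5:0

step 1: dist = v0:18,v1:inf,v2:inf,v3:6,v4:inf,v5:0
step 2: dist = v0:18,v1:inf,v2:11,v3:6,v4:inf,v5:0
step 3: dist = v0:18,v1:inf,v2:11,v3:6,v4:20,v5:0
step 4: dist = v0:18,v1:inf,v2:11,v3:6,v4:20,v5:0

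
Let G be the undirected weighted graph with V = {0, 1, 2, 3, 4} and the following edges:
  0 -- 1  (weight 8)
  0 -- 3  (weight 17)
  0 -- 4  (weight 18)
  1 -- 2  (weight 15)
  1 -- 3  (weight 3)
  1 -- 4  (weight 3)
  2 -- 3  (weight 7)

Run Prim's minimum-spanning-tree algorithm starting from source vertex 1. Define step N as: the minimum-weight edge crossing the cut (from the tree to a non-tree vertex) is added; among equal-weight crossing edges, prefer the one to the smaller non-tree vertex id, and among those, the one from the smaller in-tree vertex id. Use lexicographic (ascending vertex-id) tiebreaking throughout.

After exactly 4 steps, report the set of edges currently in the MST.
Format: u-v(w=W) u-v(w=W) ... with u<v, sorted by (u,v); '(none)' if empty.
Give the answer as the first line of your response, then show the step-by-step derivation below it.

0-1(w=8) 1-3(w=3) 1-4(w=3) 2-3(w=7)

step 1: add edge 1-3 (w=3); MST = {1-3(w=3)}
step 2: add edge 1-4 (w=3); MST = {1-3(w=3) 1-4(w=3)}
step 3: add edge 2-3 (w=7); MST = {1-3(w=3) 1-4(w=3) 2-3(w=7)}
step 4: add edge 0-1 (w=8); MST = {0-1(w=8) 1-3(w=3) 1-4(w=3) 2-3(w=7)}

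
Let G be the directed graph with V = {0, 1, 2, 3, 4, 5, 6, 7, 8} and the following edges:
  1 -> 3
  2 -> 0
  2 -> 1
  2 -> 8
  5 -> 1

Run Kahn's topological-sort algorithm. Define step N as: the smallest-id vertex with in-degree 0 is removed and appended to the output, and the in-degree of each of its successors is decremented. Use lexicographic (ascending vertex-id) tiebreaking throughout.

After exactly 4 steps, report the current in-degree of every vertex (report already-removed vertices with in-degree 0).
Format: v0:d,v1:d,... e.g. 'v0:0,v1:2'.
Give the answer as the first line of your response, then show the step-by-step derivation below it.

v0:0,v1:0,v2:0,v3:1,v4:0,v5:0,v6:0,v7:0,v8:0

step 1: output 2; order=[2]; indeg=(0,1,0,1,0,0,0,0,0)
step 2: output 0; order=[2,0]; indeg=(0,1,0,1,0,0,0,0,0)
step 3: output 4; order=[2,0,4]; indeg=(0,1,0,1,0,0,0,0,0)
step 4: output 5; order=[2,0,4,5]; indeg=(0,0,0,1,0,0,0,0,0)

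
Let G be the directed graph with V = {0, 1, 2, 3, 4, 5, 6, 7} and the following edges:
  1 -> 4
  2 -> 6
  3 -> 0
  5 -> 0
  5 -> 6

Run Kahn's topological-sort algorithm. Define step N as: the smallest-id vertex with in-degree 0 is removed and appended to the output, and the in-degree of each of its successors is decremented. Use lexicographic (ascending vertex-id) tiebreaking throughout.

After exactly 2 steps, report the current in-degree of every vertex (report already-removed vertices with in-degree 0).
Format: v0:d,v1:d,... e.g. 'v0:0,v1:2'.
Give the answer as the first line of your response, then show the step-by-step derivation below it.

v0:2,v1:0,v2:0,v3:0,v4:0,v5:0,v6:1,v7:0

step 1: output 1; order=[1]; indeg=(2,0,0,0,0,0,2,0)
step 2: output 2; order=[1,2]; indeg=(2,0,0,0,0,0,1,0)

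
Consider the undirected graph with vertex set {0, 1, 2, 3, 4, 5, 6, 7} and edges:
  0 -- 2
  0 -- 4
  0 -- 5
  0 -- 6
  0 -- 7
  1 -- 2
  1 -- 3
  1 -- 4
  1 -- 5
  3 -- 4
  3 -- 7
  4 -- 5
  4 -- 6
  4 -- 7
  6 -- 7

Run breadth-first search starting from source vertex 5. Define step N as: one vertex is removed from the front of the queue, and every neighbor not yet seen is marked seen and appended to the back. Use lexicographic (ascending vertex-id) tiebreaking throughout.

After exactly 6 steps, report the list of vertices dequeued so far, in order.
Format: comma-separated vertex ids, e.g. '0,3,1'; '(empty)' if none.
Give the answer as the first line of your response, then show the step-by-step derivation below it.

5,0,1,4,2,6

step 1: dequeue 5; queue=[0,1,4]; order=5
step 2: dequeue 0; queue=[1,4,2,6,7]; order=5,0
step 3: dequeue 1; queue=[4,2,6,7,3]; order=5,0,1
step 4: dequeue 4; queue=[2,6,7,3]; order=5,0,1,4
step 5: dequeue 2; queue=[6,7,3]; order=5,0,1,4,2
step 6: dequeue 6; queue=[7,3]; order=5,0,1,4,2,6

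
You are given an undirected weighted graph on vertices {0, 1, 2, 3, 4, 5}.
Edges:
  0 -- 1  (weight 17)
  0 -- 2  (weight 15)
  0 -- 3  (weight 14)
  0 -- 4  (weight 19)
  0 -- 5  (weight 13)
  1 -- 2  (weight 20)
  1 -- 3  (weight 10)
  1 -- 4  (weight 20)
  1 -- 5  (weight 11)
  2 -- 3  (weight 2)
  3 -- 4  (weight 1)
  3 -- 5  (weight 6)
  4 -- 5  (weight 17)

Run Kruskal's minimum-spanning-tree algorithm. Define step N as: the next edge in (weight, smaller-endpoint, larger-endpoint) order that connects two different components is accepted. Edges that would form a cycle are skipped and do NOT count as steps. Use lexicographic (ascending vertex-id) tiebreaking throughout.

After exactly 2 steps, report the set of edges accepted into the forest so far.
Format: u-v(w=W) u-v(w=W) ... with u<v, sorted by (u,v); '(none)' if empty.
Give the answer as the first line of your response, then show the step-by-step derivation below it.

2-3(w=2) 3-4(w=1)

step 1: add edge 3-4 (w=1); MST = {3-4(w=1)}
step 2: add edge 2-3 (w=2); MST = {2-3(w=2) 3-4(w=1)}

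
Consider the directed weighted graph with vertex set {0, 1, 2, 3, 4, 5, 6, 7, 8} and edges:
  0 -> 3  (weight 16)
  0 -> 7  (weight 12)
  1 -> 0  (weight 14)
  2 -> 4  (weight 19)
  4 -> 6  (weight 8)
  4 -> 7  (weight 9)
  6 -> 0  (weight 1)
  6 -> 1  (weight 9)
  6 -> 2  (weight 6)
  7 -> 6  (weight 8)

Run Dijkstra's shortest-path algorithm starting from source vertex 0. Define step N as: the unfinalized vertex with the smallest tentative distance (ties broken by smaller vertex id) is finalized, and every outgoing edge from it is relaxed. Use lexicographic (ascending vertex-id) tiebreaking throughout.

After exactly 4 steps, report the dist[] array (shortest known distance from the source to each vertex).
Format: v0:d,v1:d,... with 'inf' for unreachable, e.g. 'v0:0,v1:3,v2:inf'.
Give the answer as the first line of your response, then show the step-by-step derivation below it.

v0:0,v1:29,v2:26,v3:16,v4:inf,v5:inf,v6:20,v7:12,v8:inf

step 1: dist = v0:0,v1:inf,v2:inf,v3:16,v4:inf,v5:inf,v6:inf,v7:12,v8:inf
step 2: dist = v0:0,v1:inf,v2:inf,v3:16,v4:inf,v5:inf,v6:20,v7:12,v8:inf
step 3: dist = v0:0,v1:inf,v2:inf,v3:16,v4:inf,v5:inf,v6:20,v7:12,v8:inf
step 4: dist = v0:0,v1:29,v2:26,v3:16,v4:inf,v5:inf,v6:20,v7:12,v8:inf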